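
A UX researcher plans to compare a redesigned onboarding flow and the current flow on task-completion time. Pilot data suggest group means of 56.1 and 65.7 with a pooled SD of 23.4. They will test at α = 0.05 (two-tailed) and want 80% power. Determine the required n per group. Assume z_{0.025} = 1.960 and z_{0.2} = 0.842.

n = 94 per group

Cohen's d = |M₁ − M₂| / SD_pooled = |56.1 − 65.7| / 23.4 = 9.6 / 23.4 = 0.410.
For two independent groups with equal n: n = 2·((z_{α/2} + z_β) / d)².
z_{α/2} + z_β = 1.960 + 0.842 = 2.802.
n = 2 × (2.802 / 0.410)² = 2 × 6.834² = 2 × 46.71 = 93.4.
Round up to the next whole participant.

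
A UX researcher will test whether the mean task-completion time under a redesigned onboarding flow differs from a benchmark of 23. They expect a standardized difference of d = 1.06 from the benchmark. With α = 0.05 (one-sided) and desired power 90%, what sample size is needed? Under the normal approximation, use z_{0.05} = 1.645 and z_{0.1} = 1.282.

For a one-sample test: n = ((z_{α} + z_β) / d)².
z_{α} + z_β = 1.645 + 1.282 = 2.927.
n = (2.927 / 1.06)² = 2.761² = 7.62.
Round up.

n = 8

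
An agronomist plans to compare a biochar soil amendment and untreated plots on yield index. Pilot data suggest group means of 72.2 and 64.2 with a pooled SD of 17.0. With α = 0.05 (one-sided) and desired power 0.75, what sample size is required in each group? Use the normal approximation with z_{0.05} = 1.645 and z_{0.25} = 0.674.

n = 49 per group

Cohen's d = |M₁ − M₂| / SD_pooled = |72.2 − 64.2| / 17.0 = 8.0 / 17.0 = 0.471.
For two independent groups with equal n: n = 2·((z_{α} + z_β) / d)².
z_{α} + z_β = 1.645 + 0.674 = 2.319.
n = 2 × (2.319 / 0.471)² = 2 × 4.924² = 2 × 24.24 = 48.5.
Round up to the next whole participant.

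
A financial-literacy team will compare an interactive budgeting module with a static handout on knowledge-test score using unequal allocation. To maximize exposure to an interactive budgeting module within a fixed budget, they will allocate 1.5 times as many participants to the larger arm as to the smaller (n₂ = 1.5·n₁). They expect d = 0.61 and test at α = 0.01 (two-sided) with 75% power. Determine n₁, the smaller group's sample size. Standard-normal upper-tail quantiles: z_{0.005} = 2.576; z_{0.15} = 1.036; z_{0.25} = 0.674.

n₁ = 48

With allocation ratio k = n₂/n₁ = 1.5, Var(x̄₁−x̄₂) = σ²(1/n₁ + 1/(k·n₁)) = σ²·(k+1)/(k·n₁).
So n₁ = (1 + 1/k)·((z_{α/2} + z_β)/d)² = 1.667 × (3.250/0.61)².
n₁ = 1.667 × 28.39 = 47.3.
Round up: n₁ = 48, giving n₂ = 1.5 × 48 = 72.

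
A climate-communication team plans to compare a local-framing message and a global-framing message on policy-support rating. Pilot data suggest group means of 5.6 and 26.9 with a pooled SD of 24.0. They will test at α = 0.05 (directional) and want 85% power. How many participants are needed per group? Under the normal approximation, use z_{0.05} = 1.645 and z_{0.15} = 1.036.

Cohen's d = |M₁ − M₂| / SD_pooled = |5.6 − 26.9| / 24.0 = 21.3 / 24.0 = 0.887.
For two independent groups with equal n: n = 2·((z_{α} + z_β) / d)².
z_{α} + z_β = 1.645 + 1.036 = 2.681.
n = 2 × (2.681 / 0.887)² = 2 × 3.023² = 2 × 9.14 = 18.3.
Round up to the next whole participant.

n = 19 per group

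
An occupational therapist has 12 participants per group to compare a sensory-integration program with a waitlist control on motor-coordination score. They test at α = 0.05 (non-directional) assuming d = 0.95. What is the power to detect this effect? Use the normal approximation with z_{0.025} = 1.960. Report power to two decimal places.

power ≈ 0.64

For two equal groups, power = Φ(d·√(n/2) − z_{α/2}).
d·√(n/2) = 0.95 × √(12/2) = 0.95 × 2.449 = 2.327.
z_β = 2.327 − 1.960 = 0.367.
Power = Φ(0.367) = 0.643.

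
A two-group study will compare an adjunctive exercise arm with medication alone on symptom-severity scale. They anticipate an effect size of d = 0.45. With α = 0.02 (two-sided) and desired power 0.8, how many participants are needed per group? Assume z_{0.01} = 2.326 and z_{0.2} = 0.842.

n = 100 per group

For two independent groups with equal n: n = 2·((z_{α/2} + z_β) / d)².
z_{α/2} + z_β = 2.326 + 0.842 = 3.168.
n = 2 × (3.168 / 0.45)² = 2 × 7.040² = 2 × 49.56 = 99.1.
Round up to the next whole participant.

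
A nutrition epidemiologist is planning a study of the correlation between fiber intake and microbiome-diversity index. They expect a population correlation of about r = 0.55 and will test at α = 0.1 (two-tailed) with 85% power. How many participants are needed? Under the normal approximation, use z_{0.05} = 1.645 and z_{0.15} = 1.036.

Fisher's z: C = ½·ln((1+r)/(1−r)) = ½·ln(3.4444) = 0.6184.
n = ((z_{α/2} + z_β)/C)² + 3.
(1.645 + 1.036) / 0.6184 = 2.681 / 0.6184 = 4.335.
n = 4.335² + 3 = 18.80 + 3 = 21.8.
Round up.

n = 22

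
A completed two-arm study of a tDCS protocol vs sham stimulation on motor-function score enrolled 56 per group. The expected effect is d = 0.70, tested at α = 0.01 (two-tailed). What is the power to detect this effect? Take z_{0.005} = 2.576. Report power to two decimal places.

For two equal groups, power = Φ(d·√(n/2) − z_{α/2}).
d·√(n/2) = 0.70 × √(56/2) = 0.70 × 5.292 = 3.704.
z_β = 3.704 − 2.576 = 1.128.
Power = Φ(1.128) = 0.870.

power ≈ 0.87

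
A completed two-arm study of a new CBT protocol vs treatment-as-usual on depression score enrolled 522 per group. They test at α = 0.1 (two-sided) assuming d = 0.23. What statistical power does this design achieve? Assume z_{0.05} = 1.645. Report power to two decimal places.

power ≈ 0.98

For two equal groups, power = Φ(d·√(n/2) − z_{α/2}).
d·√(n/2) = 0.23 × √(522/2) = 0.23 × 16.155 = 3.716.
z_β = 3.716 − 1.645 = 2.071.
Power = Φ(2.071) = 0.981.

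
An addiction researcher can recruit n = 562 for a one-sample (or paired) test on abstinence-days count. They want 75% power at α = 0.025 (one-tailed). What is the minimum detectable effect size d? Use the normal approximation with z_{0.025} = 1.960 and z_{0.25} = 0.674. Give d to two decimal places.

d_min ≈ 0.11

For a single sample (or paired design) of n = 562: d_min = (z_{α} + z_β)/√n.
z-sum = 1.960 + 0.674 = 2.634.
d_min = 2.634 / √562 = 2.634 / 23.707 = 0.111.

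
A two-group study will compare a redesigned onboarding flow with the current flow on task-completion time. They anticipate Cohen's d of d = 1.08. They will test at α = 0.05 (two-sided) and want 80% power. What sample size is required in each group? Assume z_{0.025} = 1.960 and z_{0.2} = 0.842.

For two independent groups with equal n: n = 2·((z_{α/2} + z_β) / d)².
z_{α/2} + z_β = 1.960 + 0.842 = 2.802.
n = 2 × (2.802 / 1.08)² = 2 × 2.594² = 2 × 6.73 = 13.5.
Round up to the next whole participant.

n = 14 per group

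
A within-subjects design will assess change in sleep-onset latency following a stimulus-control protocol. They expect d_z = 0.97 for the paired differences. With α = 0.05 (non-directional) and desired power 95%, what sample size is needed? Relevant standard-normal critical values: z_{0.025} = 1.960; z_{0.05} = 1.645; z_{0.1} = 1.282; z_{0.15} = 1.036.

For a paired (one-sample on differences) test: n = ((z_{α/2} + z_β) / d)².
z_{α/2} + z_β = 1.960 + 1.645 = 3.605.
n = (3.605 / 0.97)² = 3.716² = 13.81.
Round up.

n = 14 pairs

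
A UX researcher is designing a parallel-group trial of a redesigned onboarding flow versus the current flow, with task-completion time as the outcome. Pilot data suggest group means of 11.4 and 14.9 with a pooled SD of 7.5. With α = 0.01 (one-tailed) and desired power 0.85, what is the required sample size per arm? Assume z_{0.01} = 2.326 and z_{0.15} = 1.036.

Cohen's d = |M₁ − M₂| / SD_pooled = |11.4 − 14.9| / 7.5 = 3.5 / 7.5 = 0.467.
For two independent groups with equal n: n = 2·((z_{α} + z_β) / d)².
z_{α} + z_β = 2.326 + 1.036 = 3.362.
n = 2 × (3.362 / 0.467)² = 2 × 7.199² = 2 × 51.83 = 103.7.
Round up to the next whole participant.

n = 104 per group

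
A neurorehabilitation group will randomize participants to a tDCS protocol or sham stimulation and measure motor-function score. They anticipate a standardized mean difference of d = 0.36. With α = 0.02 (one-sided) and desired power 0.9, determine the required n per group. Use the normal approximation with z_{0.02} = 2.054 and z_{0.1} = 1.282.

For two independent groups with equal n: n = 2·((z_{α} + z_β) / d)².
z_{α} + z_β = 2.054 + 1.282 = 3.336.
n = 2 × (3.336 / 0.36)² = 2 × 9.267² = 2 × 85.87 = 171.7.
Round up to the next whole participant.

n = 172 per group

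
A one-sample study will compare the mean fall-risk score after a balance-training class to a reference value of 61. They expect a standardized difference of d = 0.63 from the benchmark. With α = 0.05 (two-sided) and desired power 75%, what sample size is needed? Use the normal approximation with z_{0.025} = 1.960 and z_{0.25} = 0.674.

n = 18

For a one-sample test: n = ((z_{α/2} + z_β) / d)².
z_{α/2} + z_β = 1.960 + 0.674 = 2.634.
n = (2.634 / 0.63)² = 4.181² = 17.48.
Round up.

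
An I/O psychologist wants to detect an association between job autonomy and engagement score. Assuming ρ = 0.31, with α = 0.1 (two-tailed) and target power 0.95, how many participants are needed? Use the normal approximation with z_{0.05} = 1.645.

Fisher's z: C = ½·ln((1+r)/(1−r)) = ½·ln(1.8986) = 0.3205.
n = ((z_{α/2} + z_β)/C)² + 3.
(1.645 + 1.645) / 0.3205 = 3.290 / 0.3205 = 10.265.
n = 10.265² + 3 = 105.37 + 3 = 108.4.
Round up.

n = 109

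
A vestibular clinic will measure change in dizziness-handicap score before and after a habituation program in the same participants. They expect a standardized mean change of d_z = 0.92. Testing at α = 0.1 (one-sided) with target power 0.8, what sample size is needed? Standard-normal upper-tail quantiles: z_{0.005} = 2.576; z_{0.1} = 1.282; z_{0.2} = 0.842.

n = 6 pairs

For a paired (one-sample on differences) test: n = ((z_{α} + z_β) / d)².
z_{α} + z_β = 1.282 + 0.842 = 2.124.
n = (2.124 / 0.92)² = 2.309² = 5.33.
Round up.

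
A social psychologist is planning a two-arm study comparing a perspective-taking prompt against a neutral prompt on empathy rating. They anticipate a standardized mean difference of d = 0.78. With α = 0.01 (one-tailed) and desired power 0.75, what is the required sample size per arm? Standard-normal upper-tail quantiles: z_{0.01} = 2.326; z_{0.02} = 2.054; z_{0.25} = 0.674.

n = 30 per group

For two independent groups with equal n: n = 2·((z_{α} + z_β) / d)².
z_{α} + z_β = 2.326 + 0.674 = 3.000.
n = 2 × (3.000 / 0.78)² = 2 × 3.846² = 2 × 14.79 = 29.6.
Round up to the next whole participant.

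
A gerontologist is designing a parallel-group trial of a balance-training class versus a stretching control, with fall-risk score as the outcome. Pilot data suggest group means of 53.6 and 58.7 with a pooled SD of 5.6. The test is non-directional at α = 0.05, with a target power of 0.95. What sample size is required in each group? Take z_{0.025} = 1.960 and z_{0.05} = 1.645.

n = 32 per group

Cohen's d = |M₁ − M₂| / SD_pooled = |53.6 − 58.7| / 5.6 = 5.1 / 5.6 = 0.911.
For two independent groups with equal n: n = 2·((z_{α/2} + z_β) / d)².
z_{α/2} + z_β = 1.960 + 1.645 = 3.605.
n = 2 × (3.605 / 0.911)² = 2 × 3.957² = 2 × 15.66 = 31.3.
Round up to the next whole participant.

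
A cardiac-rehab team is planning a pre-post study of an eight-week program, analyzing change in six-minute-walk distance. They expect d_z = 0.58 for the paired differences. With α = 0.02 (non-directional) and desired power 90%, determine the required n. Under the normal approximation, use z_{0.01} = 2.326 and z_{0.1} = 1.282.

For a paired (one-sample on differences) test: n = ((z_{α/2} + z_β) / d)².
z_{α/2} + z_β = 2.326 + 1.282 = 3.608.
n = (3.608 / 0.58)² = 6.221² = 38.70.
Round up.

n = 39 pairs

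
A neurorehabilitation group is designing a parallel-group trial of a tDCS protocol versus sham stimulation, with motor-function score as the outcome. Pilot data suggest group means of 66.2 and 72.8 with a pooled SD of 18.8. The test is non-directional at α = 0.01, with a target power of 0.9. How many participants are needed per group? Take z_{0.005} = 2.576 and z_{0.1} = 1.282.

n = 242 per group

Cohen's d = |M₁ − M₂| / SD_pooled = |66.2 − 72.8| / 18.8 = 6.6 / 18.8 = 0.351.
For two independent groups with equal n: n = 2·((z_{α/2} + z_β) / d)².
z_{α/2} + z_β = 2.576 + 1.282 = 3.858.
n = 2 × (3.858 / 0.351)² = 2 × 10.991² = 2 × 120.81 = 241.6.
Round up to the next whole participant.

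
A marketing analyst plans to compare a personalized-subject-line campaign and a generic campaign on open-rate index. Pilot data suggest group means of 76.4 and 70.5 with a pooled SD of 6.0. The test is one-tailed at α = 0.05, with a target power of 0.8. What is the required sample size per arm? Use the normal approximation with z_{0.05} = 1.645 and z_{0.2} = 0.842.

Cohen's d = |M₁ − M₂| / SD_pooled = |76.4 − 70.5| / 6.0 = 5.9 / 6.0 = 0.983.
For two independent groups with equal n: n = 2·((z_{α} + z_β) / d)².
z_{α} + z_β = 1.645 + 0.842 = 2.487.
n = 2 × (2.487 / 0.983)² = 2 × 2.530² = 2 × 6.40 = 12.8.
Round up to the next whole participant.

n = 13 per group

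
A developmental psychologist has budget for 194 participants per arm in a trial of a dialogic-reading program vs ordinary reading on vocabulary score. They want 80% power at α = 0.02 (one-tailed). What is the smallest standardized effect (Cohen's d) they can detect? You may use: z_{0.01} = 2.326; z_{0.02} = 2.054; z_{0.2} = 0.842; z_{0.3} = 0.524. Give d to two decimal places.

For two independent groups of n = 194 each: d_min = (z_{α} + z_β)·√(2/n).
z-sum = 2.054 + 0.842 = 2.896.
d_min = 2.896 × √(2/194) = 2.896 × 0.1015 = 0.294.

d_min ≈ 0.29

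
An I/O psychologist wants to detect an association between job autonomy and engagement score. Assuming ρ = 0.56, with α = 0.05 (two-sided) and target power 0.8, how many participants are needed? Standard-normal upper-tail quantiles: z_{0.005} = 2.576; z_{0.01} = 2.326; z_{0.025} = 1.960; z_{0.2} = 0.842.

n = 23

Fisher's z: C = ½·ln((1+r)/(1−r)) = ½·ln(3.5455) = 0.6328.
n = ((z_{α/2} + z_β)/C)² + 3.
(1.960 + 0.842) / 0.6328 = 2.802 / 0.6328 = 4.428.
n = 4.428² + 3 = 19.61 + 3 = 22.6.
Round up.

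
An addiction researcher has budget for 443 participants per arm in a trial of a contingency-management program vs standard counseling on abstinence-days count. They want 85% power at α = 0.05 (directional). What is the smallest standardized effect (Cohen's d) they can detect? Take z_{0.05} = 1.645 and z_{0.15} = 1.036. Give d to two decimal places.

d_min ≈ 0.18

For two independent groups of n = 443 each: d_min = (z_{α} + z_β)·√(2/n).
z-sum = 1.645 + 1.036 = 2.681.
d_min = 2.681 × √(2/443) = 2.681 × 0.0672 = 0.180.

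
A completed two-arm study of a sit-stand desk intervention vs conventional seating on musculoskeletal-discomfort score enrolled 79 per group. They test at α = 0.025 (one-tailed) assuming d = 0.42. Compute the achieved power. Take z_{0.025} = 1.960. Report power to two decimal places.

For two equal groups, power = Φ(d·√(n/2) − z_{α}).
d·√(n/2) = 0.42 × √(79/2) = 0.42 × 6.285 = 2.640.
z_β = 2.640 − 1.960 = 0.680.
Power = Φ(0.680) = 0.752.

power ≈ 0.75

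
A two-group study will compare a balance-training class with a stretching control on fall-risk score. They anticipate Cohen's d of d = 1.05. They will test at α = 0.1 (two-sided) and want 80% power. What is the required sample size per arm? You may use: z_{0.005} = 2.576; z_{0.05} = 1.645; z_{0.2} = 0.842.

For two independent groups with equal n: n = 2·((z_{α/2} + z_β) / d)².
z_{α/2} + z_β = 1.645 + 0.842 = 2.487.
n = 2 × (2.487 / 1.05)² = 2 × 2.369² = 2 × 5.61 = 11.2.
Round up to the next whole participant.

n = 12 per group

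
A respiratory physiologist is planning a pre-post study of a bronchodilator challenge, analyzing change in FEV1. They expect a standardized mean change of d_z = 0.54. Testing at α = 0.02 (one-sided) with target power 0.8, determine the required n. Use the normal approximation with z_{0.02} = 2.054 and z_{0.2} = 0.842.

For a paired (one-sample on differences) test: n = ((z_{α} + z_β) / d)².
z_{α} + z_β = 2.054 + 0.842 = 2.896.
n = (2.896 / 0.54)² = 5.363² = 28.76.
Round up.

n = 29 pairs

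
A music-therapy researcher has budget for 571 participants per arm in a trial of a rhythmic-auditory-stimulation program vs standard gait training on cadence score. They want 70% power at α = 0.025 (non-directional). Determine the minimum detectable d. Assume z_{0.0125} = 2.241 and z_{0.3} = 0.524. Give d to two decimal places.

d_min ≈ 0.16

For two independent groups of n = 571 each: d_min = (z_{α/2} + z_β)·√(2/n).
z-sum = 2.241 + 0.524 = 2.765.
d_min = 2.765 × √(2/571) = 2.765 × 0.0592 = 0.164.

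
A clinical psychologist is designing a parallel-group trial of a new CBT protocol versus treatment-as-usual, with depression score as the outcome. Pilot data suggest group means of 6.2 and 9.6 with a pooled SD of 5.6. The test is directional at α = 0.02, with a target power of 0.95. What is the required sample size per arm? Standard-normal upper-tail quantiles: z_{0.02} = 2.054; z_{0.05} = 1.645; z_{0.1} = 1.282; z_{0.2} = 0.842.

Cohen's d = |M₁ − M₂| / SD_pooled = |6.2 − 9.6| / 5.6 = 3.4 / 5.6 = 0.607.
For two independent groups with equal n: n = 2·((z_{α} + z_β) / d)².
z_{α} + z_β = 2.054 + 1.645 = 3.699.
n = 2 × (3.699 / 0.607)² = 2 × 6.094² = 2 × 37.14 = 74.3.
Round up to the next whole participant.

n = 75 per group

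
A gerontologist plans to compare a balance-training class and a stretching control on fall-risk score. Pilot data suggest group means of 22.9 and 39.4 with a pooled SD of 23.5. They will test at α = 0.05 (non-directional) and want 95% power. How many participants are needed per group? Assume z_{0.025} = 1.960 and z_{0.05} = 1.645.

n = 53 per group

Cohen's d = |M₁ − M₂| / SD_pooled = |22.9 − 39.4| / 23.5 = 16.5 / 23.5 = 0.702.
For two independent groups with equal n: n = 2·((z_{α/2} + z_β) / d)².
z_{α/2} + z_β = 1.960 + 1.645 = 3.605.
n = 2 × (3.605 / 0.702)² = 2 × 5.135² = 2 × 26.37 = 52.7.
Round up to the next whole participant.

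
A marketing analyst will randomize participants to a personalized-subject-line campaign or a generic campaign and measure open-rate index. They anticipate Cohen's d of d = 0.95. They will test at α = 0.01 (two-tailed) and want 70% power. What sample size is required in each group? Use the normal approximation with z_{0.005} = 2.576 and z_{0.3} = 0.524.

For two independent groups with equal n: n = 2·((z_{α/2} + z_β) / d)².
z_{α/2} + z_β = 2.576 + 0.524 = 3.100.
n = 2 × (3.100 / 0.95)² = 2 × 3.263² = 2 × 10.65 = 21.3.
Round up to the next whole participant.

n = 22 per group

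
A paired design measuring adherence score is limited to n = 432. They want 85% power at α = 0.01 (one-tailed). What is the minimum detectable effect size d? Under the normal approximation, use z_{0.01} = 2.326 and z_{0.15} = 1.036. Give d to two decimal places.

d_min ≈ 0.16

For a single sample (or paired design) of n = 432: d_min = (z_{α} + z_β)/√n.
z-sum = 2.326 + 1.036 = 3.362.
d_min = 3.362 / √432 = 3.362 / 20.785 = 0.162.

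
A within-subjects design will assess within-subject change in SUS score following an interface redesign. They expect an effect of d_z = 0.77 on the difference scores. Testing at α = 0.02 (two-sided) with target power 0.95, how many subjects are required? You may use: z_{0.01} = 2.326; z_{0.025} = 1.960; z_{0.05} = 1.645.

For a paired (one-sample on differences) test: n = ((z_{α/2} + z_β) / d)².
z_{α/2} + z_β = 2.326 + 1.645 = 3.971.
n = (3.971 / 0.77)² = 5.157² = 26.60.
Round up.

n = 27 pairs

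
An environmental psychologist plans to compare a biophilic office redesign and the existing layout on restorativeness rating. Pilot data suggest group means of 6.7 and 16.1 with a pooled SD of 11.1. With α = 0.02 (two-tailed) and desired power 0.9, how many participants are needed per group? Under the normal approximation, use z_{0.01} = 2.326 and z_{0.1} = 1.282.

Cohen's d = |M₁ − M₂| / SD_pooled = |6.7 − 16.1| / 11.1 = 9.4 / 11.1 = 0.847.
For two independent groups with equal n: n = 2·((z_{α/2} + z_β) / d)².
z_{α/2} + z_β = 2.326 + 1.282 = 3.608.
n = 2 × (3.608 / 0.847)² = 2 × 4.260² = 2 × 18.15 = 36.3.
Round up to the next whole participant.

n = 37 per group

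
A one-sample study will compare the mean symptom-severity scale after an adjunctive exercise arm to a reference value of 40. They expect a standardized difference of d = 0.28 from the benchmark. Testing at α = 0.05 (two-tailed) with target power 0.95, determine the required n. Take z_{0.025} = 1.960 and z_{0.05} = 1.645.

n = 166

For a one-sample test: n = ((z_{α/2} + z_β) / d)².
z_{α/2} + z_β = 1.960 + 1.645 = 3.605.
n = (3.605 / 0.28)² = 12.875² = 165.77.
Round up.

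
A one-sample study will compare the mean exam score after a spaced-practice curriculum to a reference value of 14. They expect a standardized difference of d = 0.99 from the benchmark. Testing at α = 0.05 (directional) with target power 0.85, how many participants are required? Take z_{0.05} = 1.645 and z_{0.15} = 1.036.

n = 8

For a one-sample test: n = ((z_{α} + z_β) / d)².
z_{α} + z_β = 1.645 + 1.036 = 2.681.
n = (2.681 / 0.99)² = 2.708² = 7.33.
Round up.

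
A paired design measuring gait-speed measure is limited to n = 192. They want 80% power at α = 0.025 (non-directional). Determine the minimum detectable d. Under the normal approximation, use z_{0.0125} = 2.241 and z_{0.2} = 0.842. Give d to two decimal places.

For a single sample (or paired design) of n = 192: d_min = (z_{α/2} + z_β)/√n.
z-sum = 2.241 + 0.842 = 3.083.
d_min = 3.083 / √192 = 3.083 / 13.856 = 0.222.

d_min ≈ 0.22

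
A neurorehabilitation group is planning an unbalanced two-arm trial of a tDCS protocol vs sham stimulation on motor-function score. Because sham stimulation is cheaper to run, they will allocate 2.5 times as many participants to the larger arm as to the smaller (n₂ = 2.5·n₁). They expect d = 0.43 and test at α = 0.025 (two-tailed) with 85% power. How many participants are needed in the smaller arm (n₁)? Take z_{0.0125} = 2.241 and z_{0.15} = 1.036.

n₁ = 82

With allocation ratio k = n₂/n₁ = 2.5, Var(x̄₁−x̄₂) = σ²(1/n₁ + 1/(k·n₁)) = σ²·(k+1)/(k·n₁).
So n₁ = (1 + 1/k)·((z_{α/2} + z_β)/d)² = 1.400 × (3.277/0.43)².
n₁ = 1.400 × 58.08 = 81.3.
Round up: n₁ = 82, giving n₂ = 2.5 × 82 = 205.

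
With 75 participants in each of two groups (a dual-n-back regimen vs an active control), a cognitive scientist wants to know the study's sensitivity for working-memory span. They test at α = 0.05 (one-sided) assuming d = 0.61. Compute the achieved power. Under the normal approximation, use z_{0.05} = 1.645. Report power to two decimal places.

power ≈ 0.98

For two equal groups, power = Φ(d·√(n/2) − z_{α}).
d·√(n/2) = 0.61 × √(75/2) = 0.61 × 6.124 = 3.735.
z_β = 3.735 − 1.645 = 2.090.
Power = Φ(2.090) = 0.982.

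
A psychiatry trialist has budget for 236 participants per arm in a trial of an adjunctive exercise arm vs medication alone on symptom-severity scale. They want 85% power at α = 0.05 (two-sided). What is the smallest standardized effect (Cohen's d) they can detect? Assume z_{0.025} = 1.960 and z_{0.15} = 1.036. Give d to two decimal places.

d_min ≈ 0.28

For two independent groups of n = 236 each: d_min = (z_{α/2} + z_β)·√(2/n).
z-sum = 1.960 + 1.036 = 2.996.
d_min = 2.996 × √(2/236) = 2.996 × 0.0921 = 0.276.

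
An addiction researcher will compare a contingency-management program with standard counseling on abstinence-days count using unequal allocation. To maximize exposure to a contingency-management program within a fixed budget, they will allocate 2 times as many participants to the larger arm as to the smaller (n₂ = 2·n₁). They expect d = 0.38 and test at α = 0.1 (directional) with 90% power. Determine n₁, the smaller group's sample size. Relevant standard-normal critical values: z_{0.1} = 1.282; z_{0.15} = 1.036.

With allocation ratio k = n₂/n₁ = 2, Var(x̄₁−x̄₂) = σ²(1/n₁ + 1/(k·n₁)) = σ²·(k+1)/(k·n₁).
So n₁ = (1 + 1/k)·((z_{α} + z_β)/d)² = 1.500 × (2.564/0.38)².
n₁ = 1.500 × 45.53 = 68.3.
Round up: n₁ = 69, giving n₂ = 2 × 69 = 138.

n₁ = 69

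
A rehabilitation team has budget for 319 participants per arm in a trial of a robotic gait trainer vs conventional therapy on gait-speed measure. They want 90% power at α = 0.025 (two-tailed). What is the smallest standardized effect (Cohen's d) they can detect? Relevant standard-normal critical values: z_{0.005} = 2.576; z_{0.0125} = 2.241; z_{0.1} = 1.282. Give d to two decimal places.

For two independent groups of n = 319 each: d_min = (z_{α/2} + z_β)·√(2/n).
z-sum = 2.241 + 1.282 = 3.523.
d_min = 3.523 × √(2/319) = 3.523 × 0.0792 = 0.279.

d_min ≈ 0.28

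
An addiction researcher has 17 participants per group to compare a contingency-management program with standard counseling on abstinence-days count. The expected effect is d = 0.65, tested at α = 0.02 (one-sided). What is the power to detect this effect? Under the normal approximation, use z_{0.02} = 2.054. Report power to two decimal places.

For two equal groups, power = Φ(d·√(n/2) − z_{α}).
d·√(n/2) = 0.65 × √(17/2) = 0.65 × 2.915 = 1.895.
z_β = 1.895 − 2.054 = -0.159.
Power = Φ(-0.159) = 0.437.

power ≈ 0.44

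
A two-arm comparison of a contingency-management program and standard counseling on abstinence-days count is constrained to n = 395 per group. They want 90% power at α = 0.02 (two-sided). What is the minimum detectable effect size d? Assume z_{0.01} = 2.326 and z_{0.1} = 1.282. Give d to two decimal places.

d_min ≈ 0.26

For two independent groups of n = 395 each: d_min = (z_{α/2} + z_β)·√(2/n).
z-sum = 2.326 + 1.282 = 3.608.
d_min = 3.608 × √(2/395) = 3.608 × 0.0712 = 0.257.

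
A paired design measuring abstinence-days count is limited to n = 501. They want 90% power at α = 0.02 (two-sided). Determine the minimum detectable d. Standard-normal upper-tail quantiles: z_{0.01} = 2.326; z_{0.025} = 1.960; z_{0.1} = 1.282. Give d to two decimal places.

For a single sample (or paired design) of n = 501: d_min = (z_{α/2} + z_β)/√n.
z-sum = 2.326 + 1.282 = 3.608.
d_min = 3.608 / √501 = 3.608 / 22.383 = 0.161.

d_min ≈ 0.16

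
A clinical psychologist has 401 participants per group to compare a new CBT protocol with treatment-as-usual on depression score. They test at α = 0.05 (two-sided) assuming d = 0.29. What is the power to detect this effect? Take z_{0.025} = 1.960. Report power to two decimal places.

power ≈ 0.98

For two equal groups, power = Φ(d·√(n/2) − z_{α/2}).
d·√(n/2) = 0.29 × √(401/2) = 0.29 × 14.160 = 4.106.
z_β = 4.106 − 1.960 = 2.146.
Power = Φ(2.146) = 0.984.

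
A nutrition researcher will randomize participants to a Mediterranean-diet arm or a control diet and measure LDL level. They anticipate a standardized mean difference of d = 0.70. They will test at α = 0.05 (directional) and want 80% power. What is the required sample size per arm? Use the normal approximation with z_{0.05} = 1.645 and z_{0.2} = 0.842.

n = 26 per group

For two independent groups with equal n: n = 2·((z_{α} + z_β) / d)².
z_{α} + z_β = 1.645 + 0.842 = 2.487.
n = 2 × (2.487 / 0.70)² = 2 × 3.553² = 2 × 12.62 = 25.2.
Round up to the next whole participant.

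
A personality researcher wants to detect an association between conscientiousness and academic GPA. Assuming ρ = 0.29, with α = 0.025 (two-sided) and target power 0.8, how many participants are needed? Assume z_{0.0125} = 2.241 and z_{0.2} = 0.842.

n = 110

Fisher's z: C = ½·ln((1+r)/(1−r)) = ½·ln(1.8169) = 0.2986.
n = ((z_{α/2} + z_β)/C)² + 3.
(2.241 + 0.842) / 0.2986 = 3.083 / 0.2986 = 10.325.
n = 10.325² + 3 = 106.60 + 3 = 109.6.
Round up.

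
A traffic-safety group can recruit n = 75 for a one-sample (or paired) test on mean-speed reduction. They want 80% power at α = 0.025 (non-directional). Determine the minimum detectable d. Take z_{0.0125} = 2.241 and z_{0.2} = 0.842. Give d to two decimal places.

For a single sample (or paired design) of n = 75: d_min = (z_{α/2} + z_β)/√n.
z-sum = 2.241 + 0.842 = 3.083.
d_min = 3.083 / √75 = 3.083 / 8.660 = 0.356.

d_min ≈ 0.36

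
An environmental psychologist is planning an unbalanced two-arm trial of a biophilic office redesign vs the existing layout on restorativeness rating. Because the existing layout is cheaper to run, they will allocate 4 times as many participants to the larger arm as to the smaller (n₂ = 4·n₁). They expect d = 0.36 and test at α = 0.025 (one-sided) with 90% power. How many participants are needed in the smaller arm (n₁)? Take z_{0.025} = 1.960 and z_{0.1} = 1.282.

n₁ = 102

With allocation ratio k = n₂/n₁ = 4, Var(x̄₁−x̄₂) = σ²(1/n₁ + 1/(k·n₁)) = σ²·(k+1)/(k·n₁).
So n₁ = (1 + 1/k)·((z_{α} + z_β)/d)² = 1.250 × (3.242/0.36)².
n₁ = 1.250 × 81.10 = 101.4.
Round up: n₁ = 102, giving n₂ = 4 × 102 = 408.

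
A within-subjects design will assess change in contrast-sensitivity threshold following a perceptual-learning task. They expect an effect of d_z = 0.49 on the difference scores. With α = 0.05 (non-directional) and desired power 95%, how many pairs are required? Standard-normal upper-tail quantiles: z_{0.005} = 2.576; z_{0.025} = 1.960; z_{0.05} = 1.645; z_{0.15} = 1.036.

n = 55 pairs

For a paired (one-sample on differences) test: n = ((z_{α/2} + z_β) / d)².
z_{α/2} + z_β = 1.960 + 1.645 = 3.605.
n = (3.605 / 0.49)² = 7.357² = 54.13.
Round up.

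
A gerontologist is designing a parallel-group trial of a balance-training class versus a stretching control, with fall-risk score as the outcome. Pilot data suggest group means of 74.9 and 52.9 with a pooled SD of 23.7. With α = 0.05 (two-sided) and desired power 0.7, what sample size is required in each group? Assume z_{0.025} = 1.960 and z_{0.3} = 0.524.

n = 15 per group

Cohen's d = |M₁ − M₂| / SD_pooled = |74.9 − 52.9| / 23.7 = 22.0 / 23.7 = 0.928.
For two independent groups with equal n: n = 2·((z_{α/2} + z_β) / d)².
z_{α/2} + z_β = 1.960 + 0.524 = 2.484.
n = 2 × (2.484 / 0.928)² = 2 × 2.677² = 2 × 7.16 = 14.3.
Round up to the next whole participant.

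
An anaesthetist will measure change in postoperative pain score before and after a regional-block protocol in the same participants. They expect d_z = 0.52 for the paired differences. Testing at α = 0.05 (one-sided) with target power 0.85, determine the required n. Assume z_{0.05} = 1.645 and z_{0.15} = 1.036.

n = 27 pairs

For a paired (one-sample on differences) test: n = ((z_{α} + z_β) / d)².
z_{α} + z_β = 1.645 + 1.036 = 2.681.
n = (2.681 / 0.52)² = 5.156² = 26.58.
Round up.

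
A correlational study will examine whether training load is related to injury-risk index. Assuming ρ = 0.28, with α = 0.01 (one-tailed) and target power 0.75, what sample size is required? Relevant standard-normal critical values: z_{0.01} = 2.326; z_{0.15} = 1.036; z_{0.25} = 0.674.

Fisher's z: C = ½·ln((1+r)/(1−r)) = ½·ln(1.7778) = 0.2877.
n = ((z_{α} + z_β)/C)² + 3.
(2.326 + 0.674) / 0.2877 = 3.000 / 0.2877 = 10.428.
n = 10.428² + 3 = 108.73 + 3 = 111.7.
Round up.

n = 112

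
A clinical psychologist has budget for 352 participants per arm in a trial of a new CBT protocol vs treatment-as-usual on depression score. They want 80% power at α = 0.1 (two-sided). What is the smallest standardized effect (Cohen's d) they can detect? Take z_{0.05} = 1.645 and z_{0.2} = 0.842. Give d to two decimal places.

d_min ≈ 0.19

For two independent groups of n = 352 each: d_min = (z_{α/2} + z_β)·√(2/n).
z-sum = 1.645 + 0.842 = 2.487.
d_min = 2.487 × √(2/352) = 2.487 × 0.0754 = 0.187.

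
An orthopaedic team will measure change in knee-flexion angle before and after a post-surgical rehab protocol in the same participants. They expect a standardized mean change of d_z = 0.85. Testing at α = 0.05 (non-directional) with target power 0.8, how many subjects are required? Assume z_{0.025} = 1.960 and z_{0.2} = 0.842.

For a paired (one-sample on differences) test: n = ((z_{α/2} + z_β) / d)².
z_{α/2} + z_β = 1.960 + 0.842 = 2.802.
n = (2.802 / 0.85)² = 3.296² = 10.87.
Round up.

n = 11 pairs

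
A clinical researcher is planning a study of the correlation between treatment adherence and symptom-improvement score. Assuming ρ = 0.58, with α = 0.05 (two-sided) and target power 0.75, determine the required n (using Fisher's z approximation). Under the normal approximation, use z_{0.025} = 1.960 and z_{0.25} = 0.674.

n = 19

Fisher's z: C = ½·ln((1+r)/(1−r)) = ½·ln(3.7619) = 0.6625.
n = ((z_{α/2} + z_β)/C)² + 3.
(1.960 + 0.674) / 0.6625 = 2.634 / 0.6625 = 3.976.
n = 3.976² + 3 = 15.81 + 3 = 18.8.
Round up.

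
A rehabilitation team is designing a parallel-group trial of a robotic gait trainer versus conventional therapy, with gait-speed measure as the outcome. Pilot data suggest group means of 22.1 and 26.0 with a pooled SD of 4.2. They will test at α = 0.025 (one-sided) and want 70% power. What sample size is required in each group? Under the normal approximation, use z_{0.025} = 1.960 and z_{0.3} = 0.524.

n = 15 per group

Cohen's d = |M₁ − M₂| / SD_pooled = |22.1 − 26.0| / 4.2 = 3.9 / 4.2 = 0.929.
For two independent groups with equal n: n = 2·((z_{α} + z_β) / d)².
z_{α} + z_β = 1.960 + 0.524 = 2.484.
n = 2 × (2.484 / 0.929)² = 2 × 2.674² = 2 × 7.15 = 14.3.
Round up to the next whole participant.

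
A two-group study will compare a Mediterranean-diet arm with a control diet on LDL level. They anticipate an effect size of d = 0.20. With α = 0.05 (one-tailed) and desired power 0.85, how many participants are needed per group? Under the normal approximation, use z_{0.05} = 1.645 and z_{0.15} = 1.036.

For two independent groups with equal n: n = 2·((z_{α} + z_β) / d)².
z_{α} + z_β = 1.645 + 1.036 = 2.681.
n = 2 × (2.681 / 0.20)² = 2 × 13.405² = 2 × 179.69 = 359.4.
Round up to the next whole participant.

n = 360 per group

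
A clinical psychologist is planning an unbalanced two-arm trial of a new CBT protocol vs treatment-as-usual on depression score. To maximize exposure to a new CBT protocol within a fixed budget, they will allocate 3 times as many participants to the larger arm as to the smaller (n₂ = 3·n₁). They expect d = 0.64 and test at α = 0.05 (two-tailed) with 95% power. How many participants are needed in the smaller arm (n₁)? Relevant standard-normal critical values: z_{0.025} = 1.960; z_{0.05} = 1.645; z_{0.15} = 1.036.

n₁ = 43

With allocation ratio k = n₂/n₁ = 3, Var(x̄₁−x̄₂) = σ²(1/n₁ + 1/(k·n₁)) = σ²·(k+1)/(k·n₁).
So n₁ = (1 + 1/k)·((z_{α/2} + z_β)/d)² = 1.333 × (3.605/0.64)².
n₁ = 1.333 × 31.73 = 42.3.
Round up: n₁ = 43, giving n₂ = 3 × 43 = 129.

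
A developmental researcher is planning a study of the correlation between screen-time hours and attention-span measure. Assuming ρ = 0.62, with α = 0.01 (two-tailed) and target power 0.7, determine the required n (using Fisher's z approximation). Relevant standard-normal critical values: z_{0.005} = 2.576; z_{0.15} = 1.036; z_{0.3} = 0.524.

n = 22

Fisher's z: C = ½·ln((1+r)/(1−r)) = ½·ln(4.2632) = 0.7250.
n = ((z_{α/2} + z_β)/C)² + 3.
(2.576 + 0.524) / 0.7250 = 3.100 / 0.7250 = 4.276.
n = 4.276² + 3 = 18.28 + 3 = 21.3.
Round up.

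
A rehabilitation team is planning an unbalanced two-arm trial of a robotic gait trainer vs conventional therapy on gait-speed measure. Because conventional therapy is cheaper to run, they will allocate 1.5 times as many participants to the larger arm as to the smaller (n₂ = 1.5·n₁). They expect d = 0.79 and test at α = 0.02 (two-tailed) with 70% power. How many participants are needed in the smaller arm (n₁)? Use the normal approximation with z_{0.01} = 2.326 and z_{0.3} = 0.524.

n₁ = 22

With allocation ratio k = n₂/n₁ = 1.5, Var(x̄₁−x̄₂) = σ²(1/n₁ + 1/(k·n₁)) = σ²·(k+1)/(k·n₁).
So n₁ = (1 + 1/k)·((z_{α/2} + z_β)/d)² = 1.667 × (2.850/0.79)².
n₁ = 1.667 × 13.01 = 21.7.
Round up: n₁ = 22, giving n₂ = 1.5 × 22 = 33.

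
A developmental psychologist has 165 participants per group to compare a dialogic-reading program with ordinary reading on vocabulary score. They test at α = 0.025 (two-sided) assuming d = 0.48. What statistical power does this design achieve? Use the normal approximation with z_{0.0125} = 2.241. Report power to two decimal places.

For two equal groups, power = Φ(d·√(n/2) − z_{α/2}).
d·√(n/2) = 0.48 × √(165/2) = 0.48 × 9.083 = 4.360.
z_β = 4.360 − 2.241 = 2.119.
Power = Φ(2.119) = 0.983.

power ≈ 0.98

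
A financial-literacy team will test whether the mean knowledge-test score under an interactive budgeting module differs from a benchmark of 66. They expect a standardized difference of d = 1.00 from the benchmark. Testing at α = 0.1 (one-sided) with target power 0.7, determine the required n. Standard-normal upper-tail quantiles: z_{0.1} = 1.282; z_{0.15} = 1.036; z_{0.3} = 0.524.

For a one-sample test: n = ((z_{α} + z_β) / d)².
z_{α} + z_β = 1.282 + 0.524 = 1.806.
n = (1.806 / 1.00)² = 1.806² = 3.26.
Round up.

n = 4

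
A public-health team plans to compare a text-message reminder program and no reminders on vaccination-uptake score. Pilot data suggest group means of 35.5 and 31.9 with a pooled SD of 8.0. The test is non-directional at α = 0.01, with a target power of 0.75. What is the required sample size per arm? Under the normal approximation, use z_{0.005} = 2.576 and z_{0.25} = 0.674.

n = 105 per group

Cohen's d = |M₁ − M₂| / SD_pooled = |35.5 − 31.9| / 8.0 = 3.6 / 8.0 = 0.450.
For two independent groups with equal n: n = 2·((z_{α/2} + z_β) / d)².
z_{α/2} + z_β = 2.576 + 0.674 = 3.250.
n = 2 × (3.250 / 0.450)² = 2 × 7.222² = 2 × 52.16 = 104.3.
Round up to the next whole participant.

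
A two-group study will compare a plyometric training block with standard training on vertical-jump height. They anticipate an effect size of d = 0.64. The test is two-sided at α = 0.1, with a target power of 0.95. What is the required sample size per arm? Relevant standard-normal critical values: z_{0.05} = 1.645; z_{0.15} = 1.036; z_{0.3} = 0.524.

For two independent groups with equal n: n = 2·((z_{α/2} + z_β) / d)².
z_{α/2} + z_β = 1.645 + 1.645 = 3.290.
n = 2 × (3.290 / 0.64)² = 2 × 5.141² = 2 × 26.43 = 52.9.
Round up to the next whole participant.

n = 53 per group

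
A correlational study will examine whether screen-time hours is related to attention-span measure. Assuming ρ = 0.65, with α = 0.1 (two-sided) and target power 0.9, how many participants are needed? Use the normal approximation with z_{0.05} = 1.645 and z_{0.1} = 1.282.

Fisher's z: C = ½·ln((1+r)/(1−r)) = ½·ln(4.7143) = 0.7753.
n = ((z_{α/2} + z_β)/C)² + 3.
(1.645 + 1.282) / 0.7753 = 2.927 / 0.7753 = 3.775.
n = 3.775² + 3 = 14.25 + 3 = 17.3.
Round up.

n = 18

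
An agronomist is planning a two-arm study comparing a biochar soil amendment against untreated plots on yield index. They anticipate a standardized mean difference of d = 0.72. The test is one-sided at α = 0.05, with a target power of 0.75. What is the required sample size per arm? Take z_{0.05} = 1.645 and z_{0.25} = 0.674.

n = 21 per group

For two independent groups with equal n: n = 2·((z_{α} + z_β) / d)².
z_{α} + z_β = 1.645 + 0.674 = 2.319.
n = 2 × (2.319 / 0.72)² = 2 × 3.221² = 2 × 10.37 = 20.7.
Round up to the next whole participant.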